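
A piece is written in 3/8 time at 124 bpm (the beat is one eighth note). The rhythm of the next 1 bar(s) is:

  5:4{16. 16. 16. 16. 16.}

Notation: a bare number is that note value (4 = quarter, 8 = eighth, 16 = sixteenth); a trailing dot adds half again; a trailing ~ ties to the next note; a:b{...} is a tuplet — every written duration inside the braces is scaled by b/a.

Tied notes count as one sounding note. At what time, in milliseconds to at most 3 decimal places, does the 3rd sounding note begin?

note 3 onset = 6/5b = 580.645ms

1. 0.0ms @ 0 + 290.323ms (3/5)
2. 290.323ms @ 3/5 + 290.323ms (3/5)
3. 580.645ms @ 6/5 + 290.323ms (3/5)
4. 870.968ms @ 9/5 + 290.323ms (3/5)
5. 1161.29ms @ 12/5 + 290.323ms (3/5)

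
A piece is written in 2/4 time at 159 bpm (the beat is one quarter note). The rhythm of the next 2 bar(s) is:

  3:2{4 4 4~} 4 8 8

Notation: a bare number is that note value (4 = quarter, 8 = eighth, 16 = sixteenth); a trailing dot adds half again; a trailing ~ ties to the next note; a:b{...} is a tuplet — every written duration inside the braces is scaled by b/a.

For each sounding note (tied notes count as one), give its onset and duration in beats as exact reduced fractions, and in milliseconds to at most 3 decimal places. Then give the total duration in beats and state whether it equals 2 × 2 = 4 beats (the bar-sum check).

1) 0.0ms=0b +251.572ms=2/3b
2) 251.572ms=2/3b +251.572ms=2/3b
3) 503.145ms=4/3b +628.931ms=5/3b
4) 1132.075ms=3b +188.679ms=1/2b
5) 1320.755ms=7/2b +188.679ms=1/2b
Σ=4b of 4 (159bpm 2/4) — PASS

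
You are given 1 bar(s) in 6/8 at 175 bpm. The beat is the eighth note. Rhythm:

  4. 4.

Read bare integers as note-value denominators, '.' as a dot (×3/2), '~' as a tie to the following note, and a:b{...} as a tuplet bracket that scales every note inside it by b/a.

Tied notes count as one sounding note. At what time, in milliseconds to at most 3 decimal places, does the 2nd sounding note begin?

note 2 onset = 3b = 1028.571ms

1. 0.0ms @ 0 + 1028.571ms (3)
2. 1028.571ms @ 3 + 1028.571ms (3)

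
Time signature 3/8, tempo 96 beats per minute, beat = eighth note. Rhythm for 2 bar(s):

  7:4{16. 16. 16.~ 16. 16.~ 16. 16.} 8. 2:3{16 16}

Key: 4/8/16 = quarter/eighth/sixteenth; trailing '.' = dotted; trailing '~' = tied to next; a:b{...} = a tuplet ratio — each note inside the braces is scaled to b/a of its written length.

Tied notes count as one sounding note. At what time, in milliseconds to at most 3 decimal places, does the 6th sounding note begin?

note 6 onset = 3b = 1875.0ms

1. 0.0ms @ 0 + 267.857ms (3/7)
2. 267.857ms @ 3/7 + 267.857ms (3/7)
3. 535.714ms @ 6/7 + 535.714ms (6/7)
4. 1071.429ms @ 12/7 + 535.714ms (6/7)
5. 1607.143ms @ 18/7 + 267.857ms (3/7)
6. 1875.0ms @ 3 + 937.5ms (3/2)
7. 2812.5ms @ 9/2 + 468.75ms (3/4)
8. 3281.25ms @ 21/4 + 468.75ms (3/4)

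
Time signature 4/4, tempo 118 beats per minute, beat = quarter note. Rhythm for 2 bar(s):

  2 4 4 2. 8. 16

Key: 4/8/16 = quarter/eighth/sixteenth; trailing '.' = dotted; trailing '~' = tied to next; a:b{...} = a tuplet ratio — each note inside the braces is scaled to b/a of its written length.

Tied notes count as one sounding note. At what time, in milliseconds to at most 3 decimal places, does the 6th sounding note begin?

note 6 onset = 31/4b = 3940.678ms

1. 0.0ms @ 0 + 1016.949ms (2)
2. 1016.949ms @ 2 + 508.475ms (1)
3. 1525.424ms @ 3 + 508.475ms (1)
4. 2033.898ms @ 4 + 1525.424ms (3)
5. 3559.322ms @ 7 + 381.356ms (3/4)
6. 3940.678ms @ 31/4 + 127.119ms (1/4)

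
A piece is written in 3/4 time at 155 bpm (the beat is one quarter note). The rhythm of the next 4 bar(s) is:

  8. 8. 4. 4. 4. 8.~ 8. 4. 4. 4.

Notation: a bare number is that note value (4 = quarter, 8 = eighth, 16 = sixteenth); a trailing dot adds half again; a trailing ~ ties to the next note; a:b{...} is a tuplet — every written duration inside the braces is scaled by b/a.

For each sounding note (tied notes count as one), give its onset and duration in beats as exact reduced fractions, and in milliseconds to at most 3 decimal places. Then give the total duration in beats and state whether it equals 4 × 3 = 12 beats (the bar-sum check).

1) 0.0ms=0b +290.323ms=3/4b
2) 290.323ms=3/4b +290.323ms=3/4b
3) 580.645ms=3/2b +580.645ms=3/2b
4) 1161.29ms=3b +580.645ms=3/2b
5) 1741.935ms=9/2b +580.645ms=3/2b
6) 2322.581ms=6b +580.645ms=3/2b
7) 2903.226ms=15/2b +580.645ms=3/2b
8) 3483.871ms=9b +580.645ms=3/2b
9) 4064.516ms=21/2b +580.645ms=3/2b
Σ=12b of 12 (155bpm 3/4) — PASS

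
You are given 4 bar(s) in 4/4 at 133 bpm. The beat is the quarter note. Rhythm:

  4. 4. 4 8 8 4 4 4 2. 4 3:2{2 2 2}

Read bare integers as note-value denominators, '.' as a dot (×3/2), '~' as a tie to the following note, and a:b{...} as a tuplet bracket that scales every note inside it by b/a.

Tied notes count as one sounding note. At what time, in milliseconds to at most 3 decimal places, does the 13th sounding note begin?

1. 0.0ms @ 0 + 676.692ms (3/2)
2. 676.692ms @ 3/2 + 676.692ms (3/2)
3. 1353.383ms @ 3 + 451.128ms (1)
4. 1804.511ms @ 4 + 225.564ms (1/2)
5. 2030.075ms @ 9/2 + 225.564ms (1/2)
6. 2255.639ms @ 5 + 451.128ms (1)
7. 2706.767ms @ 6 + 451.128ms (1)
8. 3157.895ms @ 7 + 451.128ms (1)
9. 3609.023ms @ 8 + 1353.383ms (3)
10. 4962.406ms @ 11 + 451.128ms (1)
11. 5413.534ms @ 12 + 601.504ms (4/3)
12. 6015.038ms @ 40/3 + 601.504ms (4/3)
13. 6616.541ms @ 44/3 + 601.504ms (4/3)

note 13 onset = 44/3b = 6616.541ms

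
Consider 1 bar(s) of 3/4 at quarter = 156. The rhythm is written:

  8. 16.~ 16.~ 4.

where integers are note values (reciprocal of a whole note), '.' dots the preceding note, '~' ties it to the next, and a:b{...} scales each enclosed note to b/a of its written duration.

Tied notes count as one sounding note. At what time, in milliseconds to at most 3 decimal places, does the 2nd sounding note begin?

1. 0.0ms @ 0 + 288.462ms (3/4)
2. 288.462ms @ 3/4 + 865.385ms (9/4)

note 2 onset = 3/4b = 288.462ms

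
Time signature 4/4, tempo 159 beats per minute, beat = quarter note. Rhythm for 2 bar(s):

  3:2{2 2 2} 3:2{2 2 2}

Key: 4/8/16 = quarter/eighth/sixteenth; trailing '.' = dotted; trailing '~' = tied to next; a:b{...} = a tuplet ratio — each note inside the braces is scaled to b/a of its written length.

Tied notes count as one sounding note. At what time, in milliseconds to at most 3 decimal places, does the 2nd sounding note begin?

1. 0.0ms @ 0 + 503.145ms (4/3)
2. 503.145ms @ 4/3 + 503.145ms (4/3)
3. 1006.289ms @ 8/3 + 503.145ms (4/3)
4. 1509.434ms @ 4 + 503.145ms (4/3)
5. 2012.579ms @ 16/3 + 503.145ms (4/3)
6. 2515.723ms @ 20/3 + 503.145ms (4/3)

note 2 onset = 4/3b = 503.145ms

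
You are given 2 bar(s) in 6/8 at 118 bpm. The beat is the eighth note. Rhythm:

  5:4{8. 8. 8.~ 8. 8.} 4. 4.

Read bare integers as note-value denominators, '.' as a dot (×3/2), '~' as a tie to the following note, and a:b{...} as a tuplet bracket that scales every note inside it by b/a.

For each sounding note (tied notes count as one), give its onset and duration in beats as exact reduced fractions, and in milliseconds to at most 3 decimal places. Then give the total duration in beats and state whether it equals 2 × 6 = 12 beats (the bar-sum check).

1) 0.0ms=0b +610.169ms=6/5b
2) 610.169ms=6/5b +610.169ms=6/5b
3) 1220.339ms=12/5b +1220.339ms=12/5b
4) 2440.678ms=24/5b +610.169ms=6/5b
5) 3050.847ms=6b +1525.424ms=3b
6) 4576.271ms=9b +1525.424ms=3b
Σ=12b of 12 (118bpm 6/8) — PASS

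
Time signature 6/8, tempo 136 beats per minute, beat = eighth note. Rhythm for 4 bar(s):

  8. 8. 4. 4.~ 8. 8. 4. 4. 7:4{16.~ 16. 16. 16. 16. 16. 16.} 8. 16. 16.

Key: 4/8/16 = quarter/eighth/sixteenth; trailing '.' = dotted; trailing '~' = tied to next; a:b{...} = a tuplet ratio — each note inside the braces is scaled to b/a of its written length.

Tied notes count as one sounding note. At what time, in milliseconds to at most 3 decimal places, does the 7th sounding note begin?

1. 0.0ms @ 0 + 661.765ms (3/2)
2. 661.765ms @ 3/2 + 661.765ms (3/2)
3. 1323.529ms @ 3 + 1323.529ms (3)
4. 2647.059ms @ 6 + 1985.294ms (9/2)
5. 4632.353ms @ 21/2 + 661.765ms (3/2)
6. 5294.118ms @ 12 + 1323.529ms (3)
7. 6617.647ms @ 15 + 1323.529ms (3)
8. 7941.176ms @ 18 + 378.151ms (6/7)
9. 8319.328ms @ 132/7 + 189.076ms (3/7)
10. 8508.403ms @ 135/7 + 189.076ms (3/7)
11. 8697.479ms @ 138/7 + 189.076ms (3/7)
12. 8886.555ms @ 141/7 + 189.076ms (3/7)
13. 9075.63ms @ 144/7 + 189.076ms (3/7)
14. 9264.706ms @ 21 + 661.765ms (3/2)
15. 9926.471ms @ 45/2 + 330.882ms (3/4)
16. 10257.353ms @ 93/4 + 330.882ms (3/4)

note 7 onset = 15b = 6617.647ms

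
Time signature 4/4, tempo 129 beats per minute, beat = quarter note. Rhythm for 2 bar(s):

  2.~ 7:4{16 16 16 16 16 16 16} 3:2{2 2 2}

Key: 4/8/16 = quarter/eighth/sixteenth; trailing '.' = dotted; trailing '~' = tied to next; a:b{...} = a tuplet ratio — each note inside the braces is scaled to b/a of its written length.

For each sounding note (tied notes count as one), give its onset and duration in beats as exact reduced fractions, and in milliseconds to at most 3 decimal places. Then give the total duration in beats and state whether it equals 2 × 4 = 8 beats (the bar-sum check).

1) 0.0ms=0b +1461.794ms=22/7b
2) 1461.794ms=22/7b +66.445ms=1/7b
3) 1528.239ms=23/7b +66.445ms=1/7b
4) 1594.684ms=24/7b +66.445ms=1/7b
5) 1661.13ms=25/7b +66.445ms=1/7b
6) 1727.575ms=26/7b +66.445ms=1/7b
7) 1794.02ms=27/7b +66.445ms=1/7b
8) 1860.465ms=4b +620.155ms=4/3b
9) 2480.62ms=16/3b +620.155ms=4/3b
10) 3100.775ms=20/3b +620.155ms=4/3b
Σ=8b of 8 (129bpm 4/4) — PASS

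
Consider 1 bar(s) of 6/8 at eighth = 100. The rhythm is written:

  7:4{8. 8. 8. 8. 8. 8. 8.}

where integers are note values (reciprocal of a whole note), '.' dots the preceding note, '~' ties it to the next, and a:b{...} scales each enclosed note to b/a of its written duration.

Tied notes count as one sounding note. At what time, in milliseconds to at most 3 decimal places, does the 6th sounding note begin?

note 6 onset = 30/7b = 2571.429ms

1. 0.0ms @ 0 + 514.286ms (6/7)
2. 514.286ms @ 6/7 + 514.286ms (6/7)
3. 1028.571ms @ 12/7 + 514.286ms (6/7)
4. 1542.857ms @ 18/7 + 514.286ms (6/7)
5. 2057.143ms @ 24/7 + 514.286ms (6/7)
6. 2571.429ms @ 30/7 + 514.286ms (6/7)
7. 3085.714ms @ 36/7 + 514.286ms (6/7)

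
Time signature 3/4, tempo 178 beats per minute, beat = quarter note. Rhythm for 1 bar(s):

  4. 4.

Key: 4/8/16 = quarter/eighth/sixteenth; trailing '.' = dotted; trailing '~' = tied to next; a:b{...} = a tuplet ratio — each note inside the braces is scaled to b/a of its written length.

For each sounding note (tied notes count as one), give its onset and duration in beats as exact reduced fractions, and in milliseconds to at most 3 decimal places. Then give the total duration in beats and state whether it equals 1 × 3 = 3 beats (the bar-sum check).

1) 0.0ms=0b +505.618ms=3/2b
2) 505.618ms=3/2b +505.618ms=3/2b
Σ=3b of 3 (178bpm 3/4) — PASS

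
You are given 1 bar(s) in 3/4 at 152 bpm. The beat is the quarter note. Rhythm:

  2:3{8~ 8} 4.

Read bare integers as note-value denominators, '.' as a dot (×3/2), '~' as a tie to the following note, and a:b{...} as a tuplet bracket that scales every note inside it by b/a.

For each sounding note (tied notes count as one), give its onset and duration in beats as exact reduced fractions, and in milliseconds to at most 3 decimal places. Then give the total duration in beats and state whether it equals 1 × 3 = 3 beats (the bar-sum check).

1) 0.0ms=0b +592.105ms=3/2b
2) 592.105ms=3/2b +592.105ms=3/2b
Σ=3b of 3 (152bpm 3/4) — PASS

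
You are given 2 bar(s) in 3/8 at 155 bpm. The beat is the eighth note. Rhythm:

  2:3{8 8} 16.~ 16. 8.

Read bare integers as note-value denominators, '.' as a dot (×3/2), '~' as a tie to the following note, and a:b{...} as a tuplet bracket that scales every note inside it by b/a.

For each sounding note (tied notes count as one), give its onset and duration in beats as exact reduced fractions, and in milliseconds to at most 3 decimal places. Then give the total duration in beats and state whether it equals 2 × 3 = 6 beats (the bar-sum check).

1) 0.0ms=0b +580.645ms=3/2b
2) 580.645ms=3/2b +580.645ms=3/2b
3) 1161.29ms=3b +580.645ms=3/2b
4) 1741.935ms=9/2b +580.645ms=3/2b
Σ=6b of 6 (155bpm 3/8) — PASS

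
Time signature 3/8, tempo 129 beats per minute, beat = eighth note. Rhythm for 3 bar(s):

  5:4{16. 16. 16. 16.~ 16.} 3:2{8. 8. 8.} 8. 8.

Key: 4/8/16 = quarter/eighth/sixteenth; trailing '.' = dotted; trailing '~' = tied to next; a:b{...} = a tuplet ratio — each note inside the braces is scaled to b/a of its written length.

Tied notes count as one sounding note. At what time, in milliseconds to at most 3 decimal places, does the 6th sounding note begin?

note 6 onset = 4b = 1860.465ms

1. 0.0ms @ 0 + 279.07ms (3/5)
2. 279.07ms @ 3/5 + 279.07ms (3/5)
3. 558.14ms @ 6/5 + 279.07ms (3/5)
4. 837.209ms @ 9/5 + 558.14ms (6/5)
5. 1395.349ms @ 3 + 465.116ms (1)
6. 1860.465ms @ 4 + 465.116ms (1)
7. 2325.581ms @ 5 + 465.116ms (1)
8. 2790.698ms @ 6 + 697.674ms (3/2)
9. 3488.372ms @ 15/2 + 697.674ms (3/2)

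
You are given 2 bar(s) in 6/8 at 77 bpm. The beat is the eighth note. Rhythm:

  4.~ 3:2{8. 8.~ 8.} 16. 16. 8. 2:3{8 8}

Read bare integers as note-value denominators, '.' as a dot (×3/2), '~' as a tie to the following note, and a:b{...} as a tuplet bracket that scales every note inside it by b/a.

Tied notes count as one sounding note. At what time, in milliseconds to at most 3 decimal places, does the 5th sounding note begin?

1. 0.0ms @ 0 + 3116.883ms (4)
2. 3116.883ms @ 4 + 1558.442ms (2)
3. 4675.325ms @ 6 + 584.416ms (3/4)
4. 5259.74ms @ 27/4 + 584.416ms (3/4)
5. 5844.156ms @ 15/2 + 1168.831ms (3/2)
6. 7012.987ms @ 9 + 1168.831ms (3/2)
7. 8181.818ms @ 21/2 + 1168.831ms (3/2)

note 5 onset = 15/2b = 5844.156ms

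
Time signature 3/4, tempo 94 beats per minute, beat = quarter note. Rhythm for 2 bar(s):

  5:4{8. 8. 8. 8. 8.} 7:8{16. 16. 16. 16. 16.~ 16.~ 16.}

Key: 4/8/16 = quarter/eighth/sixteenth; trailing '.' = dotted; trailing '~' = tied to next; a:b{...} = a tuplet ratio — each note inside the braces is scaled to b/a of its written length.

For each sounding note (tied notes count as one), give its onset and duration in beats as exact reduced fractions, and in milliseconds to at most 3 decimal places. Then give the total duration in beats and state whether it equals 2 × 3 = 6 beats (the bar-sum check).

1) 0.0ms=0b +382.979ms=3/5b
2) 382.979ms=3/5b +382.979ms=3/5b
3) 765.957ms=6/5b +382.979ms=3/5b
4) 1148.936ms=9/5b +382.979ms=3/5b
5) 1531.915ms=12/5b +382.979ms=3/5b
6) 1914.894ms=3b +273.556ms=3/7b
7) 2188.45ms=24/7b +273.556ms=3/7b
8) 2462.006ms=27/7b +273.556ms=3/7b
9) 2735.562ms=30/7b +273.556ms=3/7b
10) 3009.119ms=33/7b +820.669ms=9/7b
Σ=6b of 6 (94bpm 3/4) — PASS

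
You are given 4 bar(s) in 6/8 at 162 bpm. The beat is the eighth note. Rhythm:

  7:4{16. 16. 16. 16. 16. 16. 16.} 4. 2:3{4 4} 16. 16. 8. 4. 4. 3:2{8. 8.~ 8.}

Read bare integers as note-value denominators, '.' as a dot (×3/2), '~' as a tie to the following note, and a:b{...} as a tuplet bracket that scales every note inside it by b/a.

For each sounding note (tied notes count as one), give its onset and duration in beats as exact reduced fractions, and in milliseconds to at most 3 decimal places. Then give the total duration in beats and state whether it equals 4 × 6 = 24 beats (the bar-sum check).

1) 0.0ms=0b +158.73ms=3/7b
2) 158.73ms=3/7b +158.73ms=3/7b
3) 317.46ms=6/7b +158.73ms=3/7b
4) 476.19ms=9/7b +158.73ms=3/7b
5) 634.921ms=12/7b +158.73ms=3/7b
6) 793.651ms=15/7b +158.73ms=3/7b
7) 952.381ms=18/7b +158.73ms=3/7b
8) 1111.111ms=3b +1111.111ms=3b
9) 2222.222ms=6b +1111.111ms=3b
10) 3333.333ms=9b +1111.111ms=3b
11) 4444.444ms=12b +277.778ms=3/4b
12) 4722.222ms=51/4b +277.778ms=3/4b
13) 5000.0ms=27/2b +555.556ms=3/2b
14) 5555.556ms=15b +1111.111ms=3b
15) 6666.667ms=18b +1111.111ms=3b
16) 7777.778ms=21b +370.37ms=1b
17) 8148.148ms=22b +740.741ms=2b
Σ=24b of 24 (162bpm 6/8) — PASS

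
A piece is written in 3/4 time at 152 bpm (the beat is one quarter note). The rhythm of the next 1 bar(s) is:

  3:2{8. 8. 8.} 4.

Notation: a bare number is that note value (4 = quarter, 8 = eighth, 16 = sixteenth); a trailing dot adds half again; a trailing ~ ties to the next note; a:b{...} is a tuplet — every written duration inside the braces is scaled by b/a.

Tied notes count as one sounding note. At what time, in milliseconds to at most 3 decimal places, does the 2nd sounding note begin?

note 2 onset = 1/2b = 197.368ms

1. 0.0ms @ 0 + 197.368ms (1/2)
2. 197.368ms @ 1/2 + 197.368ms (1/2)
3. 394.737ms @ 1 + 197.368ms (1/2)
4. 592.105ms @ 3/2 + 592.105ms (3/2)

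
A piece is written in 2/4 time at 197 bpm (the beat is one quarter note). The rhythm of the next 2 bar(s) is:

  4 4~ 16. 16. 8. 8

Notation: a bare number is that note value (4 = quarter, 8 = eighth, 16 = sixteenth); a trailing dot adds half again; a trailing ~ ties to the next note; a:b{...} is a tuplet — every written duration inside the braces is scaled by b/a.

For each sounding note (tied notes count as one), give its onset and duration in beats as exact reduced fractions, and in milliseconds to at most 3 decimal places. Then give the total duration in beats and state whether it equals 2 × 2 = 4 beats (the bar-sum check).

1) 0.0ms=0b +304.569ms=1b
2) 304.569ms=1b +418.782ms=11/8b
3) 723.35ms=19/8b +114.213ms=3/8b
4) 837.563ms=11/4b +228.426ms=3/4b
5) 1065.99ms=7/2b +152.284ms=1/2b
Σ=4b of 4 (197bpm 2/4) — PASS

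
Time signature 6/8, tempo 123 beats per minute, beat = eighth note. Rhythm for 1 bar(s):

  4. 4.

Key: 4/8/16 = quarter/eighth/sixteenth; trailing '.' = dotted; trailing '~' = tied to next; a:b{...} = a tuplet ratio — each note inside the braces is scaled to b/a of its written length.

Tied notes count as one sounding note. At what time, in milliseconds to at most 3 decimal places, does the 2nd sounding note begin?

1. 0.0ms @ 0 + 1463.415ms (3)
2. 1463.415ms @ 3 + 1463.415ms (3)

note 2 onset = 3b = 1463.415ms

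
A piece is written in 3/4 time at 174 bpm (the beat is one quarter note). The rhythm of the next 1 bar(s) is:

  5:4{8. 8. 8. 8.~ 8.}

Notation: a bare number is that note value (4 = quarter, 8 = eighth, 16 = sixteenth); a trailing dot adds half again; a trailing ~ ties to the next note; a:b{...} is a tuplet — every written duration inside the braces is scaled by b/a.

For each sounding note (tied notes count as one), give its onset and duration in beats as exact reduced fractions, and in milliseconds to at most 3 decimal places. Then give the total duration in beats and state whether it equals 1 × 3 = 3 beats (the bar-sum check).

1) 0.0ms=0b +206.897ms=3/5b
2) 206.897ms=3/5b +206.897ms=3/5b
3) 413.793ms=6/5b +206.897ms=3/5b
4) 620.69ms=9/5b +413.793ms=6/5b
Σ=3b of 3 (174bpm 3/4) — PASS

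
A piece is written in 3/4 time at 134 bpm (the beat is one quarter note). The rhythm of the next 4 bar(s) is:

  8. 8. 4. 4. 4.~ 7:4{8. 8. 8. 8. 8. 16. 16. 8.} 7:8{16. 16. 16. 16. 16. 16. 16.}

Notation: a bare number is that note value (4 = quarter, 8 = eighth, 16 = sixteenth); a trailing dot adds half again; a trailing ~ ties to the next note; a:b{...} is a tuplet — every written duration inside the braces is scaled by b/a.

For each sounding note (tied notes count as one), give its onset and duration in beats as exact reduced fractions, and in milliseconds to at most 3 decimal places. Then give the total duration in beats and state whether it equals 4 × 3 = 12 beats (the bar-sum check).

1) 0.0ms=0b +335.821ms=3/4b
2) 335.821ms=3/4b +335.821ms=3/4b
3) 671.642ms=3/2b +671.642ms=3/2b
4) 1343.284ms=3b +671.642ms=3/2b
5) 2014.925ms=9/2b +863.539ms=27/14b
6) 2878.465ms=45/7b +191.898ms=3/7b
7) 3070.362ms=48/7b +191.898ms=3/7b
8) 3262.26ms=51/7b +191.898ms=3/7b
9) 3454.158ms=54/7b +191.898ms=3/7b
10) 3646.055ms=57/7b +95.949ms=3/14b
11) 3742.004ms=117/14b +95.949ms=3/14b
12) 3837.953ms=60/7b +191.898ms=3/7b
13) 4029.851ms=9b +191.898ms=3/7b
14) 4221.748ms=66/7b +191.898ms=3/7b
15) 4413.646ms=69/7b +191.898ms=3/7b
16) 4605.544ms=72/7b +191.898ms=3/7b
17) 4797.441ms=75/7b +191.898ms=3/7b
18) 4989.339ms=78/7b +191.898ms=3/7b
19) 5181.237ms=81/7b +191.898ms=3/7b
Σ=12b of 12 (134bpm 3/4) — PASS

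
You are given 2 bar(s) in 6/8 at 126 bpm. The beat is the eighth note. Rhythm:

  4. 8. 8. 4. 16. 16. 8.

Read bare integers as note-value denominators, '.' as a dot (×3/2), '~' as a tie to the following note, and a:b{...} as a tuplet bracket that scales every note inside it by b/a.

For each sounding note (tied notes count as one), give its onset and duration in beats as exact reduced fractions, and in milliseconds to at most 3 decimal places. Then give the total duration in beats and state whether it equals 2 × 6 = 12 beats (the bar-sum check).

1) 0.0ms=0b +1428.571ms=3b
2) 1428.571ms=3b +714.286ms=3/2b
3) 2142.857ms=9/2b +714.286ms=3/2b
4) 2857.143ms=6b +1428.571ms=3b
5) 4285.714ms=9b +357.143ms=3/4b
6) 4642.857ms=39/4b +357.143ms=3/4b
7) 5000.0ms=21/2b +714.286ms=3/2b
Σ=12b of 12 (126bpm 6/8) — PASS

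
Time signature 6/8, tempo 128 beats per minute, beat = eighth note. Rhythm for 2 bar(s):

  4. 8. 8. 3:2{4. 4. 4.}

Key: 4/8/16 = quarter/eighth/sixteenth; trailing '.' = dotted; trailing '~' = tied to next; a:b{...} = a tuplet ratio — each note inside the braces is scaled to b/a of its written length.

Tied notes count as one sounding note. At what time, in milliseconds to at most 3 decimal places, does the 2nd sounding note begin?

1. 0.0ms @ 0 + 1406.25ms (3)
2. 1406.25ms @ 3 + 703.125ms (3/2)
3. 2109.375ms @ 9/2 + 703.125ms (3/2)
4. 2812.5ms @ 6 + 937.5ms (2)
5. 3750.0ms @ 8 + 937.5ms (2)
6. 4687.5ms @ 10 + 937.5ms (2)

note 2 onset = 3b = 1406.25ms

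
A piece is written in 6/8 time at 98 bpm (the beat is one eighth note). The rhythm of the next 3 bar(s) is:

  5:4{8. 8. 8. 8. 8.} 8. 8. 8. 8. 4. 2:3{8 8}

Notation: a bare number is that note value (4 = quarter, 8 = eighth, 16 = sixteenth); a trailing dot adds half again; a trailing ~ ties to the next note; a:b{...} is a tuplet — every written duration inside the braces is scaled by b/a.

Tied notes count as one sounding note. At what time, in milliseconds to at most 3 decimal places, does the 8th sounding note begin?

1. 0.0ms @ 0 + 734.694ms (6/5)
2. 734.694ms @ 6/5 + 734.694ms (6/5)
3. 1469.388ms @ 12/5 + 734.694ms (6/5)
4. 2204.082ms @ 18/5 + 734.694ms (6/5)
5. 2938.776ms @ 24/5 + 734.694ms (6/5)
6. 3673.469ms @ 6 + 918.367ms (3/2)
7. 4591.837ms @ 15/2 + 918.367ms (3/2)
8. 5510.204ms @ 9 + 918.367ms (3/2)
9. 6428.571ms @ 21/2 + 918.367ms (3/2)
10. 7346.939ms @ 12 + 1836.735ms (3)
11. 9183.673ms @ 15 + 918.367ms (3/2)
12. 10102.041ms @ 33/2 + 918.367ms (3/2)

note 8 onset = 9b = 5510.204ms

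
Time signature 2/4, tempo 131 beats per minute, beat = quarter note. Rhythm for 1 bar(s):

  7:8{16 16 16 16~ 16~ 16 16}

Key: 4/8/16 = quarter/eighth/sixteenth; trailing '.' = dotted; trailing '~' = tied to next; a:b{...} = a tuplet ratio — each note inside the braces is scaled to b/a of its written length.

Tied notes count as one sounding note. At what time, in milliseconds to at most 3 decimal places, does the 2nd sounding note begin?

note 2 onset = 2/7b = 130.862ms

1. 0.0ms @ 0 + 130.862ms (2/7)
2. 130.862ms @ 2/7 + 130.862ms (2/7)
3. 261.723ms @ 4/7 + 130.862ms (2/7)
4. 392.585ms @ 6/7 + 392.585ms (6/7)
5. 785.169ms @ 12/7 + 130.862ms (2/7)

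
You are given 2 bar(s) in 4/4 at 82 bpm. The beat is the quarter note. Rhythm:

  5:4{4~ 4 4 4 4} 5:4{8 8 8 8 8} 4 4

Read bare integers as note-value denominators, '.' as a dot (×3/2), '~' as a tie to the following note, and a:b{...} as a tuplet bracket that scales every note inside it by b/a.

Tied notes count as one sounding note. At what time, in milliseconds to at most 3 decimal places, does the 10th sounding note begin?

note 10 onset = 6b = 4390.244ms

1. 0.0ms @ 0 + 1170.732ms (8/5)
2. 1170.732ms @ 8/5 + 585.366ms (4/5)
3. 1756.098ms @ 12/5 + 585.366ms (4/5)
4. 2341.463ms @ 16/5 + 585.366ms (4/5)
5. 2926.829ms @ 4 + 292.683ms (2/5)
6. 3219.512ms @ 22/5 + 292.683ms (2/5)
7. 3512.195ms @ 24/5 + 292.683ms (2/5)
8. 3804.878ms @ 26/5 + 292.683ms (2/5)
9. 4097.561ms @ 28/5 + 292.683ms (2/5)
10. 4390.244ms @ 6 + 731.707ms (1)
11. 5121.951ms @ 7 + 731.707ms (1)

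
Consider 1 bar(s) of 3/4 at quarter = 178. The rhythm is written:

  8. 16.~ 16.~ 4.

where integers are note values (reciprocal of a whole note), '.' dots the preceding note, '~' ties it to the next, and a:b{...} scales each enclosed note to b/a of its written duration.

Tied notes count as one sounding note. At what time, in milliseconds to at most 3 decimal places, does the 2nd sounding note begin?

1. 0.0ms @ 0 + 252.809ms (3/4)
2. 252.809ms @ 3/4 + 758.427ms (9/4)

note 2 onset = 3/4b = 252.809ms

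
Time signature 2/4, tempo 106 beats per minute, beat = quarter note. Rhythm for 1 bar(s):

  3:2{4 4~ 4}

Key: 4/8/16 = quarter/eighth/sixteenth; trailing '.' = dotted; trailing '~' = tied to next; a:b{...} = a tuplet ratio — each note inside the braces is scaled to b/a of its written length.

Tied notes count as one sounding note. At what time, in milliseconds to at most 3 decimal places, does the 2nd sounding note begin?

1. 0.0ms @ 0 + 377.358ms (2/3)
2. 377.358ms @ 2/3 + 754.717ms (4/3)

note 2 onset = 2/3b = 377.358ms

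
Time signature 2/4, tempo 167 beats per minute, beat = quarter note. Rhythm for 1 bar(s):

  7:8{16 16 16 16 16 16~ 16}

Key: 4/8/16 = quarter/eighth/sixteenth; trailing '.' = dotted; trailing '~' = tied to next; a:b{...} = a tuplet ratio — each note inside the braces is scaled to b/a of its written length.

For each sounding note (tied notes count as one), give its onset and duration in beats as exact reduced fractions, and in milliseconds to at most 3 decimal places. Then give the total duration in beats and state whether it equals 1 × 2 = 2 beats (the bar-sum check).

1) 0.0ms=0b +102.652ms=2/7b
2) 102.652ms=2/7b +102.652ms=2/7b
3) 205.304ms=4/7b +102.652ms=2/7b
4) 307.956ms=6/7b +102.652ms=2/7b
5) 410.607ms=8/7b +102.652ms=2/7b
6) 513.259ms=10/7b +205.304ms=4/7b
Σ=2b of 2 (167bpm 2/4) — PASS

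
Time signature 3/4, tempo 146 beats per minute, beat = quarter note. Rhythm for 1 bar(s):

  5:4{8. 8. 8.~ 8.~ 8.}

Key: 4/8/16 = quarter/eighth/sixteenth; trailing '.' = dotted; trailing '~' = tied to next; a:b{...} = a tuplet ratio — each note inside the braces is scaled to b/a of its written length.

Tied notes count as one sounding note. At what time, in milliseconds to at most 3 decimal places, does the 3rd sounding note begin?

note 3 onset = 6/5b = 493.151ms

1. 0.0ms @ 0 + 246.575ms (3/5)
2. 246.575ms @ 3/5 + 246.575ms (3/5)
3. 493.151ms @ 6/5 + 739.726ms (9/5)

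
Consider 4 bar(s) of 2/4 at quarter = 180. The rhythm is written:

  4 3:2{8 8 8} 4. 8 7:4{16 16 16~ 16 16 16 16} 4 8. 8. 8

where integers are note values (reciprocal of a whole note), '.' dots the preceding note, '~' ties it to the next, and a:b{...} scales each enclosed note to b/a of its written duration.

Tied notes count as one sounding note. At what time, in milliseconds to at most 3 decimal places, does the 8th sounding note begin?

1. 0.0ms @ 0 + 333.333ms (1)
2. 333.333ms @ 1 + 111.111ms (1/3)
3. 444.444ms @ 4/3 + 111.111ms (1/3)
4. 555.556ms @ 5/3 + 111.111ms (1/3)
5. 666.667ms @ 2 + 500.0ms (3/2)
6. 1166.667ms @ 7/2 + 166.667ms (1/2)
7. 1333.333ms @ 4 + 47.619ms (1/7)
8. 1380.952ms @ 29/7 + 47.619ms (1/7)
9. 1428.571ms @ 30/7 + 95.238ms (2/7)
10. 1523.81ms @ 32/7 + 47.619ms (1/7)
11. 1571.429ms @ 33/7 + 47.619ms (1/7)
12. 1619.048ms @ 34/7 + 47.619ms (1/7)
13. 1666.667ms @ 5 + 333.333ms (1)
14. 2000.0ms @ 6 + 250.0ms (3/4)
15. 2250.0ms @ 27/4 + 250.0ms (3/4)
16. 2500.0ms @ 15/2 + 166.667ms (1/2)

note 8 onset = 29/7b = 1380.952ms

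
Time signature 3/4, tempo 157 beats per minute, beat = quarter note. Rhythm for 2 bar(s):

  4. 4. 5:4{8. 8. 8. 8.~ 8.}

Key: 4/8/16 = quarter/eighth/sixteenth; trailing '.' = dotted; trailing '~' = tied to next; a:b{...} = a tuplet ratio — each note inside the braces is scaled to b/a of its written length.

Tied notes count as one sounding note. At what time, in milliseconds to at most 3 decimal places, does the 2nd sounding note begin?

1. 0.0ms @ 0 + 573.248ms (3/2)
2. 573.248ms @ 3/2 + 573.248ms (3/2)
3. 1146.497ms @ 3 + 229.299ms (3/5)
4. 1375.796ms @ 18/5 + 229.299ms (3/5)
5. 1605.096ms @ 21/5 + 229.299ms (3/5)
6. 1834.395ms @ 24/5 + 458.599ms (6/5)

note 2 onset = 3/2b = 573.248ms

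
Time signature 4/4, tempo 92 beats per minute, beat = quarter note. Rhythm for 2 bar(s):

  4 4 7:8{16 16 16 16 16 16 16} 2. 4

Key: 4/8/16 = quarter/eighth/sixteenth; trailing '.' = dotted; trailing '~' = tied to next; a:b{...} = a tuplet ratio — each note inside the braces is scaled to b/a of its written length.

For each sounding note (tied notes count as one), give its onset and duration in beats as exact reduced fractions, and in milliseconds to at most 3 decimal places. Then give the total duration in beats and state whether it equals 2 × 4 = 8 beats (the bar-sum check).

1) 0.0ms=0b +652.174ms=1b
2) 652.174ms=1b +652.174ms=1b
3) 1304.348ms=2b +186.335ms=2/7b
4) 1490.683ms=16/7b +186.335ms=2/7b
5) 1677.019ms=18/7b +186.335ms=2/7b
6) 1863.354ms=20/7b +186.335ms=2/7b
7) 2049.689ms=22/7b +186.335ms=2/7b
8) 2236.025ms=24/7b +186.335ms=2/7b
9) 2422.36ms=26/7b +186.335ms=2/7b
10) 2608.696ms=4b +1956.522ms=3b
11) 4565.217ms=7b +652.174ms=1b
Σ=8b of 8 (92bpm 4/4) — PASS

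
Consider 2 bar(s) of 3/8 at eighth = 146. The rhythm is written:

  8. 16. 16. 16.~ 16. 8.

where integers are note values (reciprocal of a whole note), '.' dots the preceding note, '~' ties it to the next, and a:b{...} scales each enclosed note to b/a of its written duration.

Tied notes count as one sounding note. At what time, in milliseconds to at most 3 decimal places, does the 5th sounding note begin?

note 5 onset = 9/2b = 1849.315ms

1. 0.0ms @ 0 + 616.438ms (3/2)
2. 616.438ms @ 3/2 + 308.219ms (3/4)
3. 924.658ms @ 9/4 + 308.219ms (3/4)
4. 1232.877ms @ 3 + 616.438ms (3/2)
5. 1849.315ms @ 9/2 + 616.438ms (3/2)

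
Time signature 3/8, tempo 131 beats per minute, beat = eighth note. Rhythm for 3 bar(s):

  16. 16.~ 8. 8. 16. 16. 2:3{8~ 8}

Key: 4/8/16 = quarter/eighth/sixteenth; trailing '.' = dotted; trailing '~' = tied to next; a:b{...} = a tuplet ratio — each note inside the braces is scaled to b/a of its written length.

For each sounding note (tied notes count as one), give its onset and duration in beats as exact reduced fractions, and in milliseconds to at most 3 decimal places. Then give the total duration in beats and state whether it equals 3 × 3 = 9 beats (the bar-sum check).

1) 0.0ms=0b +343.511ms=3/4b
2) 343.511ms=3/4b +1030.534ms=9/4b
3) 1374.046ms=3b +687.023ms=3/2b
4) 2061.069ms=9/2b +343.511ms=3/4b
5) 2404.58ms=21/4b +343.511ms=3/4b
6) 2748.092ms=6b +1374.046ms=3b
Σ=9b of 9 (131bpm 3/8) — PASS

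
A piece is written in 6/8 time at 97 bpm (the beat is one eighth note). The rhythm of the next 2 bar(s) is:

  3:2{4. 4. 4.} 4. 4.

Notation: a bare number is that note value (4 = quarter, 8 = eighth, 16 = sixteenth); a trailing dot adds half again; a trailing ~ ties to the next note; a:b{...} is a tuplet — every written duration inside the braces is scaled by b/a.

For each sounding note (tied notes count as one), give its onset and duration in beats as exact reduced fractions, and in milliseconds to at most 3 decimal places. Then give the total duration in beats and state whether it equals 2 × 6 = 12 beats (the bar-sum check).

1) 0.0ms=0b +1237.113ms=2b
2) 1237.113ms=2b +1237.113ms=2b
3) 2474.227ms=4b +1237.113ms=2b
4) 3711.34ms=6b +1855.67ms=3b
5) 5567.01ms=9b +1855.67ms=3b
Σ=12b of 12 (97bpm 6/8) — PASS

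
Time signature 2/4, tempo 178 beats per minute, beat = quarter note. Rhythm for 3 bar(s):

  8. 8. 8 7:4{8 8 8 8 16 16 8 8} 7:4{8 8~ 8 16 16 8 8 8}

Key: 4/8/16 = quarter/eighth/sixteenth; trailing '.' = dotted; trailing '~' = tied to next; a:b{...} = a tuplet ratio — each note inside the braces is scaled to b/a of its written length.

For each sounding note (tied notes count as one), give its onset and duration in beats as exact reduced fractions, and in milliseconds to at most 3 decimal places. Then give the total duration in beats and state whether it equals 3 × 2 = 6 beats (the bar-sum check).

1) 0.0ms=0b +252.809ms=3/4b
2) 252.809ms=3/4b +252.809ms=3/4b
3) 505.618ms=3/2b +168.539ms=1/2b
4) 674.157ms=2b +96.308ms=2/7b
5) 770.465ms=16/7b +96.308ms=2/7b
6) 866.774ms=18/7b +96.308ms=2/7b
7) 963.082ms=20/7b +96.308ms=2/7b
8) 1059.39ms=22/7b +48.154ms=1/7b
9) 1107.544ms=23/7b +48.154ms=1/7b
10) 1155.698ms=24/7b +96.308ms=2/7b
11) 1252.006ms=26/7b +96.308ms=2/7b
12) 1348.315ms=4b +96.308ms=2/7b
13) 1444.623ms=30/7b +192.616ms=4/7b
14) 1637.239ms=34/7b +48.154ms=1/7b
15) 1685.393ms=5b +48.154ms=1/7b
16) 1733.547ms=36/7b +96.308ms=2/7b
17) 1829.856ms=38/7b +96.308ms=2/7b
18) 1926.164ms=40/7b +96.308ms=2/7b
Σ=6b of 6 (178bpm 2/4) — PASS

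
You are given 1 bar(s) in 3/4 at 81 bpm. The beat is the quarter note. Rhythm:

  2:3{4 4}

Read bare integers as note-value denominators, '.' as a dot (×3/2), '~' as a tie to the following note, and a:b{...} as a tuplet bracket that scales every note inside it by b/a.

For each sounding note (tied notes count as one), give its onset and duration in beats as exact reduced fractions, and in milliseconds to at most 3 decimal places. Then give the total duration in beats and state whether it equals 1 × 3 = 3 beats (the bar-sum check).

1) 0.0ms=0b +1111.111ms=3/2b
2) 1111.111ms=3/2b +1111.111ms=3/2b
Σ=3b of 3 (81bpm 3/4) — PASS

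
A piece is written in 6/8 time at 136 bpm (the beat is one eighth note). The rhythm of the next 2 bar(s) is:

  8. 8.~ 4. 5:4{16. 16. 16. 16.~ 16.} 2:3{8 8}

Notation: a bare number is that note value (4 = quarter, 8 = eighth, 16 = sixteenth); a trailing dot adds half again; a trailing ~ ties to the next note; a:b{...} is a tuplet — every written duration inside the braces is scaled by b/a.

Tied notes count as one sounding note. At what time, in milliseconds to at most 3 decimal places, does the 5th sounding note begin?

1. 0.0ms @ 0 + 661.765ms (3/2)
2. 661.765ms @ 3/2 + 1985.294ms (9/2)
3. 2647.059ms @ 6 + 264.706ms (3/5)
4. 2911.765ms @ 33/5 + 264.706ms (3/5)
5. 3176.471ms @ 36/5 + 264.706ms (3/5)
6. 3441.176ms @ 39/5 + 529.412ms (6/5)
7. 3970.588ms @ 9 + 661.765ms (3/2)
8. 4632.353ms @ 21/2 + 661.765ms (3/2)

note 5 onset = 36/5b = 3176.471ms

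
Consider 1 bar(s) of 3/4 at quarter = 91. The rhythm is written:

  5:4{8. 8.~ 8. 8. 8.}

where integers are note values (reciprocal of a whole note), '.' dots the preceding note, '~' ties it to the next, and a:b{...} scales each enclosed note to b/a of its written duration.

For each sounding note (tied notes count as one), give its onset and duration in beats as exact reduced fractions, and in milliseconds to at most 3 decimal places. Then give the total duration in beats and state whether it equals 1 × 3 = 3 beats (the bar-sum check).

1) 0.0ms=0b +395.604ms=3/5b
2) 395.604ms=3/5b +791.209ms=6/5b
3) 1186.813ms=9/5b +395.604ms=3/5b
4) 1582.418ms=12/5b +395.604ms=3/5b
Σ=3b of 3 (91bpm 3/4) — PASS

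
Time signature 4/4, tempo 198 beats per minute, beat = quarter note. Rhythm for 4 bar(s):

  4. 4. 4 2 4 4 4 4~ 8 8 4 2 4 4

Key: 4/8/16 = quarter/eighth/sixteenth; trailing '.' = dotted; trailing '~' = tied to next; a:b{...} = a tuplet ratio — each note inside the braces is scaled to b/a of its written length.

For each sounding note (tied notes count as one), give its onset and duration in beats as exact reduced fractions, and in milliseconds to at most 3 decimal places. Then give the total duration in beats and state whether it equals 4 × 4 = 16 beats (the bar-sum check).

1) 0.0ms=0b +454.545ms=3/2b
2) 454.545ms=3/2b +454.545ms=3/2b
3) 909.091ms=3b +303.03ms=1b
4) 1212.121ms=4b +606.061ms=2b
5) 1818.182ms=6b +303.03ms=1b
6) 2121.212ms=7b +303.03ms=1b
7) 2424.242ms=8b +303.03ms=1b
8) 2727.273ms=9b +454.545ms=3/2b
9) 3181.818ms=21/2b +151.515ms=1/2b
10) 3333.333ms=11b +303.03ms=1b
11) 3636.364ms=12b +606.061ms=2b
12) 4242.424ms=14b +303.03ms=1b
13) 4545.455ms=15b +303.03ms=1b
Σ=16b of 16 (198bpm 4/4) — PASS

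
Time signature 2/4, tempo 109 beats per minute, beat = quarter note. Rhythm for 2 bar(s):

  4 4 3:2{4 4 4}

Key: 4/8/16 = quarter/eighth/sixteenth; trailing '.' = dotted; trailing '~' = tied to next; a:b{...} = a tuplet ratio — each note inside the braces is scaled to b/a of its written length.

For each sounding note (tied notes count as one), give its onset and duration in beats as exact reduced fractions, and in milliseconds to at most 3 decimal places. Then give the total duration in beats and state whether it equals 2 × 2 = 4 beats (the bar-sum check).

1) 0.0ms=0b +550.459ms=1b
2) 550.459ms=1b +550.459ms=1b
3) 1100.917ms=2b +366.972ms=2/3b
4) 1467.89ms=8/3b +366.972ms=2/3b
5) 1834.862ms=10/3b +366.972ms=2/3b
Σ=4b of 4 (109bpm 2/4) — PASS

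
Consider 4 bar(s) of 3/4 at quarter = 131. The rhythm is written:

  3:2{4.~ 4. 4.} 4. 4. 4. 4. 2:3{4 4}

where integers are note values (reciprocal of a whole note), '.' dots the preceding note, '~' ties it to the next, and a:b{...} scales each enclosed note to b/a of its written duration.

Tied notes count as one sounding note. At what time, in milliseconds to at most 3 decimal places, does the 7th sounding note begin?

1. 0.0ms @ 0 + 916.031ms (2)
2. 916.031ms @ 2 + 458.015ms (1)
3. 1374.046ms @ 3 + 687.023ms (3/2)
4. 2061.069ms @ 9/2 + 687.023ms (3/2)
5. 2748.092ms @ 6 + 687.023ms (3/2)
6. 3435.115ms @ 15/2 + 687.023ms (3/2)
7. 4122.137ms @ 9 + 687.023ms (3/2)
8. 4809.16ms @ 21/2 + 687.023ms (3/2)

note 7 onset = 9b = 4122.137ms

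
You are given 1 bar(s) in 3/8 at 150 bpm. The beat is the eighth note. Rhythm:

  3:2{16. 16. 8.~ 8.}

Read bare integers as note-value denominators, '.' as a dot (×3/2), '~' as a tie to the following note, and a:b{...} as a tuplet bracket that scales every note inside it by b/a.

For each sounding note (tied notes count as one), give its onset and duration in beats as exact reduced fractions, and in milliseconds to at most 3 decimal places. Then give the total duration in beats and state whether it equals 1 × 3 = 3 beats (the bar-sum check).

1) 0.0ms=0b +200.0ms=1/2b
2) 200.0ms=1/2b +200.0ms=1/2b
3) 400.0ms=1b +800.0ms=2b
Σ=3b of 3 (150bpm 3/8) — PASS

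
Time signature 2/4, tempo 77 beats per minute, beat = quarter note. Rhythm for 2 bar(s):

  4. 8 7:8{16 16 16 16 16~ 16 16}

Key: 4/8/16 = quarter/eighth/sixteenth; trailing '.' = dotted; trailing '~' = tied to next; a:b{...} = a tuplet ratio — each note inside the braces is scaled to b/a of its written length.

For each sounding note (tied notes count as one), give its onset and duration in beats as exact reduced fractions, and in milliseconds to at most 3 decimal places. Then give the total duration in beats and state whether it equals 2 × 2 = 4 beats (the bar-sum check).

1) 0.0ms=0b +1168.831ms=3/2b
2) 1168.831ms=3/2b +389.61ms=1/2b
3) 1558.442ms=2b +222.635ms=2/7b
4) 1781.076ms=16/7b +222.635ms=2/7b
5) 2003.711ms=18/7b +222.635ms=2/7b
6) 2226.345ms=20/7b +222.635ms=2/7b
7) 2448.98ms=22/7b +445.269ms=4/7b
8) 2894.249ms=26/7b +222.635ms=2/7b
Σ=4b of 4 (77bpm 2/4) — PASS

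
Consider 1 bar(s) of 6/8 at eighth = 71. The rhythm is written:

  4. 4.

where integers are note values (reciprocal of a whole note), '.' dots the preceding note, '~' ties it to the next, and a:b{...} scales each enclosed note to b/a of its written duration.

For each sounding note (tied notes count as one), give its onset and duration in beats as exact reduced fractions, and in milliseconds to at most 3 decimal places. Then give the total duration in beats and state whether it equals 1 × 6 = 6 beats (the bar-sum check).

1) 0.0ms=0b +2535.211ms=3b
2) 2535.211ms=3b +2535.211ms=3b
Σ=6b of 6 (71bpm 6/8) — PASS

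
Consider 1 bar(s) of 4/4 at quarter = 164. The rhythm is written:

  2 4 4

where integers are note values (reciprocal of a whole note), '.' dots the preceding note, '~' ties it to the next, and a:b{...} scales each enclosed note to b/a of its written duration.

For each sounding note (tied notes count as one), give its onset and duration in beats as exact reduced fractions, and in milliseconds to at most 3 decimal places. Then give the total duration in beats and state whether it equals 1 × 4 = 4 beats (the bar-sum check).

1) 0.0ms=0b +731.707ms=2b
2) 731.707ms=2b +365.854ms=1b
3) 1097.561ms=3b +365.854ms=1b
Σ=4b of 4 (164bpm 4/4) — PASS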